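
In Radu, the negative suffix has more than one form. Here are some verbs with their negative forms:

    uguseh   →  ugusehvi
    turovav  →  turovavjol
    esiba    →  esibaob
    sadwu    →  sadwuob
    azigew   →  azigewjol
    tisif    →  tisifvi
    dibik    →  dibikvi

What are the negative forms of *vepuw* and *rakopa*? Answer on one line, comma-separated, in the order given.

The alternation tracks the final sound of the stem — -vi when the stem ends in a voiceless consonant (*uguseh*, *tisif*, *dibik*); -jol when the stem ends in a voiced consonant (*turovav*, *azigew*); -ob when the stem ends in a vowel (*esiba*, *sadwu*).
*vepuw* — final sound /w/ (a voiced consonant) → -jol → *vepuwjol*.
*rakopa* — final sound /a/ (a vowel) → -ob → *rakopaob*.

vepuwjol, rakopaob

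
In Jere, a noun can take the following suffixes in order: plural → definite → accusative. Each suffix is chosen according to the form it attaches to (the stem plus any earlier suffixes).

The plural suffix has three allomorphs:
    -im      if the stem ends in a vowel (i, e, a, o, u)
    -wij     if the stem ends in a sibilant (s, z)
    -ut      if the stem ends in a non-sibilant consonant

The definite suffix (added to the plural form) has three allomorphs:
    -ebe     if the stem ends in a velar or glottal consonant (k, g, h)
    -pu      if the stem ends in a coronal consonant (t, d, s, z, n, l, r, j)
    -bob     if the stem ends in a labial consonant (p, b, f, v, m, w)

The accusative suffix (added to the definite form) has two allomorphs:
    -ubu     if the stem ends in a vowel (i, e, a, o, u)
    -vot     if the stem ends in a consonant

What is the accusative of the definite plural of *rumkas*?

*rumkas*: final sound = /s/, a sibilant → -wij → *rumkaswij*.
Since the final consonant of the plural form *rumkaswij* is /j/ (coronal), it takes -pu, giving *rumkaswijpu*.
The definite form *rumkaswijpu*: final sound = /u/, a vowel → -ubu → *rumkaswijpuubu*.

rumkaswijpuubu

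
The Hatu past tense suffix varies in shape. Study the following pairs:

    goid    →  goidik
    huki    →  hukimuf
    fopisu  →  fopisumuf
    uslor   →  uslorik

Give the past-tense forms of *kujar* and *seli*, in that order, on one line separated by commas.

Looking at the final sound of each stem: -ik when the stem ends in a consonant (*goid*, *uslor*); -muf when the stem ends in a vowel (*huki*, *fopisu*).
The final sound of *kujar* is /r/, which is a consonant, so the suffix is -ik, giving *kujarik*.
*seli* — final sound /i/ (a vowel) → -muf → *selimuf*.

kujarik, selimuf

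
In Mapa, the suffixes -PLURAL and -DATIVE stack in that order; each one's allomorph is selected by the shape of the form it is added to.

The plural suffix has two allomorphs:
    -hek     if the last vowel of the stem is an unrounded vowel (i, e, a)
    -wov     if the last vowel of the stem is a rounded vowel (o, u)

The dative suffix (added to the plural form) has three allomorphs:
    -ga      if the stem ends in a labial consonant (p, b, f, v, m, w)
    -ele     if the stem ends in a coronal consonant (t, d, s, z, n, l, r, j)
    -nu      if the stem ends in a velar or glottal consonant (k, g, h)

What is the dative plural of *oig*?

Since the last vowel of *oig* is /i/ (an unrounded vowel), it takes -hek, giving *oighek*.
The final consonant of the plural form *oighek* is /k/, which is velar/glottal, so the dative suffix is -nu, giving *oigheknu*.

oigheknu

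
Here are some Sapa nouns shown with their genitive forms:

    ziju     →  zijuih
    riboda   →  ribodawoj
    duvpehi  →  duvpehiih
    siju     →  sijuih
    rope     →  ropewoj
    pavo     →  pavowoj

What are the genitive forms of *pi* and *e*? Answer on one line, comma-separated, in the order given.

piih, ewoj

The pattern is height harmony: -ih when the last vowel of the stem is a high vowel (*ziju*, *duvpehi*, *siju*); -woj when the last vowel of the stem is a non-high vowel (*riboda*, *rope*, *pavo*).
The last vowel of *pi* is /i/, which is a high vowel, so the suffix is -ih, giving *piih*.
*e*: last vowel = /e/, a non-high vowel → -woj → *ewoj*.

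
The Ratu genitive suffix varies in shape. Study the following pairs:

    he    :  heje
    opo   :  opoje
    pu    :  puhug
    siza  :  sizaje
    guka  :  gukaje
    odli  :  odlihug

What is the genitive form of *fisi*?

The alternation tracks the last vowel of the stem — -hug when the last vowel of the stem is a high vowel (*pu*, *odli*); -je when the last vowel of the stem is a non-high vowel (*he*, *opo*, *siza*, *guka*).
Since the last vowel of *fisi* is /i/ (a high vowel), it takes -hug, giving *fisihug*.

fisihug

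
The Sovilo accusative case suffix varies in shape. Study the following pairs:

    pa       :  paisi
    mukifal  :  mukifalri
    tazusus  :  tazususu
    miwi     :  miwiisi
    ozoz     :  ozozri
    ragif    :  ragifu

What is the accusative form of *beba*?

The pattern is voicing of the final sound: -u when the stem ends in a voiceless consonant (*tazusus*, *ragif*); -ri when the stem ends in a voiced consonant (*mukifal*, *ozoz*); -isi when the stem ends in a vowel (*pa*, *miwi*).
*beba* — final sound /a/ (a vowel) → -isi → *bebaisi*.

bebaisi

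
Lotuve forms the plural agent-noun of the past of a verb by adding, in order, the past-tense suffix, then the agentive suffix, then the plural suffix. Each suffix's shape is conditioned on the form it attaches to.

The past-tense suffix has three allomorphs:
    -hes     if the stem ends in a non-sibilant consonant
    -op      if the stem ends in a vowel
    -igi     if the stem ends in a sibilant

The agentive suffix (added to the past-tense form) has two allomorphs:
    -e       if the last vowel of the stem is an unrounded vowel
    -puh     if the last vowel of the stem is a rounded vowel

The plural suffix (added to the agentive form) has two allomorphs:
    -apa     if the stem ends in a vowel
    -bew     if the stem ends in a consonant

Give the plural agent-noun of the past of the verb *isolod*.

The final sound of *isolod* is /d/, which is a non-sibilant consonant, so the past-tense suffix is -hes, giving *isolodhes*.
Since the last vowel of the past-tense form *isolodhes* is /e/ (an unrounded vowel), it takes -e, giving *isolodhese*.
The final sound of the agentive form *isolodhese* is /e/, which is a vowel, so the plural suffix is -apa, giving *isolodheseapa*.

isolodheseapa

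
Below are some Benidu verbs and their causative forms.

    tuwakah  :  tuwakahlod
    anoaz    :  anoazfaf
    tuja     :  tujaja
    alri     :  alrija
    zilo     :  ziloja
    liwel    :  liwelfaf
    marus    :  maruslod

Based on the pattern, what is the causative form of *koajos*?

koajoslod

Looking at the final sound of each stem: -lod when the stem ends in a voiceless consonant (*tuwakah*, *marus*); -faf when the stem ends in a voiced consonant (*anoaz*, *liwel*); -ja when the stem ends in a vowel (*tuja*, *alri*, *zilo*).
The final sound of *koajos* is /s/, which is a voiceless consonant, so the suffix is -lod, giving *koajoslod*.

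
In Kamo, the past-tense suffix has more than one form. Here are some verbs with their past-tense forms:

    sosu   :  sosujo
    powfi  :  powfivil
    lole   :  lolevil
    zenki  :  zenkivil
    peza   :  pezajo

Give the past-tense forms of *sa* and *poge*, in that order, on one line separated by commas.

sajo, pogevil

Looking at the last vowel of each stem: -vil when the last vowel of the stem is a front vowel (*powfi*, *lole*, *zenki*); -jo when the last vowel of the stem is a back vowel (*sosu*, *peza*).
The last vowel of *sa* is /a/, which is a back vowel, so the suffix is -jo, giving *sajo*.
The last vowel of *poge* is /e/, which is a front vowel, so the suffix is -vil, giving *pogevil*.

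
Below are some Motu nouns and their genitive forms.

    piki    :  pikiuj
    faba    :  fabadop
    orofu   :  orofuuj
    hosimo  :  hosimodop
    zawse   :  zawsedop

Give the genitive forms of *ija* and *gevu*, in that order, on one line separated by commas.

The suffix is conditioned by the last vowel: -uj when the last vowel of the stem is a high vowel (*piki*, *orofu*); -dop when the last vowel of the stem is a non-high vowel (*faba*, *hosimo*, *zawse*).
Since the last vowel of *ija* is /a/ (a non-high vowel), it takes -dop, giving *ijadop*.
*gevu*: last vowel = /u/, a high vowel → -uj → *gevuuj*.

ijadop, gevuuj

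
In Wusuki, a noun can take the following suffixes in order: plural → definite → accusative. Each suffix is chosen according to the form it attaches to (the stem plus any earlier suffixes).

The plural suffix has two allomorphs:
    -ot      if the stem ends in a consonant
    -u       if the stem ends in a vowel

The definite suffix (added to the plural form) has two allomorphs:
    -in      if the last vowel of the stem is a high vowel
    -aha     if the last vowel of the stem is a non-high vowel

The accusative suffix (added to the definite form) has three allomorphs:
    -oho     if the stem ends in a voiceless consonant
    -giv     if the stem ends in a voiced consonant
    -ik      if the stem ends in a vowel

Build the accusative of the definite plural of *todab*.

The final sound of *todab* is /b/, which is a consonant, so the plural suffix is -ot, giving *todabot*.
The plural form *todabot*: last vowel = /o/, a non-high vowel → -aha → *todabotaha*.
The definite form *todabotaha* — final sound /a/ (a vowel) → -ik → *todabotahaik*.

todabotahaik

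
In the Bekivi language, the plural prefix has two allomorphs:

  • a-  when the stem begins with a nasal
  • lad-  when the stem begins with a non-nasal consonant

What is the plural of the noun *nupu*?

*nupu* — first consonant /n/ (a nasal) → a- → *anupu*.

anupu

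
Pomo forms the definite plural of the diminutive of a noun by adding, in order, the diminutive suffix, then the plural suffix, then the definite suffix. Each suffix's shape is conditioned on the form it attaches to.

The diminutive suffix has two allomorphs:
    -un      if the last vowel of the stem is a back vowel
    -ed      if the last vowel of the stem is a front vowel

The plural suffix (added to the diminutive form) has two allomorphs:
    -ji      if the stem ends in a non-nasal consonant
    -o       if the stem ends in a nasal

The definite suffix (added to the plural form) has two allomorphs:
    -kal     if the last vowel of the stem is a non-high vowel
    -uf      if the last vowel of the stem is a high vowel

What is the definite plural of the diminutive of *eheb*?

Since the last vowel of *eheb* is /e/ (a front vowel), it takes -ed, giving *ehebed*.
The diminutive form *ehebed* — final consonant /d/ (non-nasal) → -ji → *ehebedji*.
The last vowel of the plural form *ehebedji* is /i/, which is a high vowel, so the definite suffix is -uf, giving *ehebedjiuf*.

ehebedjiuf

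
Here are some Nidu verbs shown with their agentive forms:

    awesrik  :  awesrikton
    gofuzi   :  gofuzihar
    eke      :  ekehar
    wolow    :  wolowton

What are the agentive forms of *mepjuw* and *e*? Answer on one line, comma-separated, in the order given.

Looking at the final sound of each stem: -ton when the stem ends in a consonant (*awesrik*, *wolow*); -har when the stem ends in a vowel (*gofuzi*, *eke*).
The final sound of *mepjuw* is /w/, which is a consonant, so the suffix is -ton, giving *mepjuwton*.
*e*: final sound = /e/, a vowel → -har → *ehar*.

mepjuwton, ehar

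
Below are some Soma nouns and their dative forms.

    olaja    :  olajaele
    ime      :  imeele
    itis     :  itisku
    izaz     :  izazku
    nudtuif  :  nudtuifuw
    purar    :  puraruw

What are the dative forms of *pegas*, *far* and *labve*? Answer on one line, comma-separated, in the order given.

The alternation tracks the final sound of the stem — -ku when the stem ends in a sibilant (*itis*, *izaz*); -uw when the stem ends in a non-sibilant consonant (*nudtuif*, *purar*); -ele when the stem ends in a vowel (*olaja*, *ime*).
Since the final sound of *pegas* is /s/ (a sibilant), it takes -ku, giving *pegasku*.
*far* — final sound /r/ (a non-sibilant consonant) → -uw → *faruw*.
The final sound of *labve* is /e/, which is a vowel, so the suffix is -ele, giving *labveele*.

pegasku, faruw, labveele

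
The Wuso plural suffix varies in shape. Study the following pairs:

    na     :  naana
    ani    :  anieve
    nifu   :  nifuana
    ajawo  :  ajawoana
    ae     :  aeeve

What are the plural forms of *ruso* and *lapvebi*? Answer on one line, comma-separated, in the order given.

The suffix is conditioned by the last vowel: -eve when the last vowel of the stem is a front vowel (*ani*, *ae*); -ana when the last vowel of the stem is a back vowel (*na*, *nifu*, *ajawo*).
*ruso*: last vowel = /o/, a back vowel → -ana → *rusoana*.
*lapvebi*: last vowel = /i/, a front vowel → -eve → *lapvebieve*.

rusoana, lapvebieve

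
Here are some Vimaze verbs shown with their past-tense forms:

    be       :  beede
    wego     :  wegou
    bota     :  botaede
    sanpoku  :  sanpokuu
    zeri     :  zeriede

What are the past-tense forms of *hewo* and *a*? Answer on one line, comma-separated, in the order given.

hewou, aede

Looking at the last vowel of each stem: -u when the last vowel of the stem is a rounded vowel (*wego*, *sanpoku*); -ede when the last vowel of the stem is an unrounded vowel (*be*, *bota*, *zeri*).
Since the last vowel of *hewo* is /o/ (a rounded vowel), it takes -u, giving *hewou*.
*a* — last vowel /a/ (an unrounded vowel) → -ede → *aede*.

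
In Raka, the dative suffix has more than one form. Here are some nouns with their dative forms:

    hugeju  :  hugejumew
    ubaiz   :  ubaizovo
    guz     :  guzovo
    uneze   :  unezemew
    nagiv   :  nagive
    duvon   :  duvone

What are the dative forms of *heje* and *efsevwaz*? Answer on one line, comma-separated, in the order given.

hejemew, efsevwazovo

The suffix is conditioned by the final sound: -ovo when the stem ends in a sibilant (*ubaiz*, *guz*); -e when the stem ends in a non-sibilant consonant (*nagiv*, *duvon*); -mew when the stem ends in a vowel (*hugeju*, *uneze*).
*heje*: final sound = /e/, a vowel → -mew → *hejemew*.
*efsevwaz* — final sound /z/ (a sibilant) → -ovo → *efsevwazovo*.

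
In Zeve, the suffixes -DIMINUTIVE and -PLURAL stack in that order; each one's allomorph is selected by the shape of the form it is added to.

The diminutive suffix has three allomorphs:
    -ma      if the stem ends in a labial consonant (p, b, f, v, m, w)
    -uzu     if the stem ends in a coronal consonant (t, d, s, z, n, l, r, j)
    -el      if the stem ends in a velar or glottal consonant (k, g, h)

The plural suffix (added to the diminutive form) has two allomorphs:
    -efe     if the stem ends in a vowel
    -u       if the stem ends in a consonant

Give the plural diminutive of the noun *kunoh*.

The final consonant of *kunoh* is /h/, which is velar/glottal, so the diminutive suffix is -el, giving *kunohel*.
The diminutive form *kunohel* — final sound /l/ (a consonant) → -u → *kunohelu*.

kunohelu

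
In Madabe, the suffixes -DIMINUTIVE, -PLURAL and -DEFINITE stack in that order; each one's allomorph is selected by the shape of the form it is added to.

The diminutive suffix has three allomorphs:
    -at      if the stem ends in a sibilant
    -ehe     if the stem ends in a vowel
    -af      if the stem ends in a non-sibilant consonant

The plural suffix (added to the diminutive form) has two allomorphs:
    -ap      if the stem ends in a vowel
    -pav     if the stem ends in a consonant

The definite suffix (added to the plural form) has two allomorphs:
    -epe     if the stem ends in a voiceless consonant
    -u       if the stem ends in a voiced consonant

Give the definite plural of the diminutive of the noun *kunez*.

Since the final sound of *kunez* is /z/ (a sibilant), it takes -at, giving *kunezat*.
The diminutive form *kunezat* — final sound /t/ (a consonant) → -pav → *kunezatpav*.
The plural form *kunezatpav* — final consonant /v/ (voiced) → -u → *kunezatpavu*.

kunezatpavu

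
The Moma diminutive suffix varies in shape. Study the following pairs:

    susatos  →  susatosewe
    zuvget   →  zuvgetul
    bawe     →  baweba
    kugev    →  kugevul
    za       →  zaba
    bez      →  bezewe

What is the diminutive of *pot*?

potul

The pattern is sibilance of the final sound: -ewe when the stem ends in a sibilant (*susatos*, *bez*); -ul when the stem ends in a non-sibilant consonant (*zuvget*, *kugev*); -ba when the stem ends in a vowel (*bawe*, *za*).
*pot* — final sound /t/ (a non-sibilant consonant) → -ul → *potul*.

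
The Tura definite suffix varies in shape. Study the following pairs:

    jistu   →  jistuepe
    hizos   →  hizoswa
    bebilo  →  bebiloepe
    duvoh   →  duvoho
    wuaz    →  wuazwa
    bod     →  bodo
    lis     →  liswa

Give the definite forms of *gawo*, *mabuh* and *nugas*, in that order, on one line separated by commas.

gawoepe, mabuho, nugaswa

Looking at the final sound of each stem: -wa when the stem ends in a sibilant (*hizos*, *wuaz*, *lis*); -o when the stem ends in a non-sibilant consonant (*duvoh*, *bod*); -epe when the stem ends in a vowel (*jistu*, *bebilo*).
*gawo*: final sound = /o/, a vowel → -epe → *gawoepe*.
Since the final sound of *mabuh* is /h/ (a non-sibilant consonant), it takes -o, giving *mabuho*.
*nugas* — final sound /s/ (a sibilant) → -wa → *nugaswa*.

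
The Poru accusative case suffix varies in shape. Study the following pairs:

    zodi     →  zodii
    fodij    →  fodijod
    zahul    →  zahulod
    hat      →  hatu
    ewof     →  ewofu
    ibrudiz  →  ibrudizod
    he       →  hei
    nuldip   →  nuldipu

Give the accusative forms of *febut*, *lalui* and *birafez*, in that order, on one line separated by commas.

febutu, laluii, birafezod

The alternation tracks the final sound of the stem — -u when the stem ends in a voiceless consonant (*hat*, *ewof*, *nuldip*); -od when the stem ends in a voiced consonant (*fodij*, *zahul*, *ibrudiz*); -i when the stem ends in a vowel (*zodi*, *he*).
*febut* — final sound /t/ (a voiceless consonant) → -u → *febutu*.
The final sound of *lalui* is /i/, which is a vowel, so the suffix is -i, giving *laluii*.
*birafez*: final sound = /z/, a voiced consonant → -od → *birafezod*.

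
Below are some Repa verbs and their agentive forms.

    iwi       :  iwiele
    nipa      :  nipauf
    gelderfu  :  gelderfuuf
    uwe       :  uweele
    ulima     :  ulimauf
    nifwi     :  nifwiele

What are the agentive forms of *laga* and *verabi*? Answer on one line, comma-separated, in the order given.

The suffix is conditioned by the last vowel: -ele when the last vowel of the stem is a front vowel (*iwi*, *uwe*, *nifwi*); -uf when the last vowel of the stem is a back vowel (*nipa*, *gelderfu*, *ulima*).
Since the last vowel of *laga* is /a/ (a back vowel), it takes -uf, giving *lagauf*.
*verabi*: last vowel = /i/, a front vowel → -ele → *verabiele*.

lagauf, verabiele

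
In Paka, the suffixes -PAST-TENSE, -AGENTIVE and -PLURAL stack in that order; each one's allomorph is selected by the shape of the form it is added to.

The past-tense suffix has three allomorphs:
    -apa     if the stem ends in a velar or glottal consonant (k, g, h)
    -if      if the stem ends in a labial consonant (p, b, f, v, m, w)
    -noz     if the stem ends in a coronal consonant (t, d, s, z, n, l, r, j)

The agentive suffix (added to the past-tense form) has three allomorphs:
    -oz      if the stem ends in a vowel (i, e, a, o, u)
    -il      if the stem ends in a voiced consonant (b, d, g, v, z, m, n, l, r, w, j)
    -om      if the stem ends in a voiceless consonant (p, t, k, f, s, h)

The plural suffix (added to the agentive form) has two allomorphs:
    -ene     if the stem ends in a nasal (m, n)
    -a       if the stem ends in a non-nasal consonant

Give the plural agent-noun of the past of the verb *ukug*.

ukugapaoza

*ukug* — final consonant /g/ (velar/glottal) → -apa → *ukugapa*.
The past-tense form *ukugapa* — final sound /a/ (a vowel) → -oz → *ukugapaoz*.
The final consonant of the agentive form *ukugapaoz* is /z/, which is non-nasal, so the plural suffix is -a, giving *ukugapaoza*.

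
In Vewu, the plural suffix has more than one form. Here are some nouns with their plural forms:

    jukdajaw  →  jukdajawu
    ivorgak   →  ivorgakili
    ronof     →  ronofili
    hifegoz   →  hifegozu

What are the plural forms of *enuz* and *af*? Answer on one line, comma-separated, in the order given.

enuzu, afili

The suffix is conditioned by the final consonant: -ili when the stem ends in a voiceless consonant (*ivorgak*, *ronof*); -u when the stem ends in a voiced consonant (*jukdajaw*, *hifegoz*).
The final consonant of *enuz* is /z/, which is voiced, so the suffix is -u, giving *enuzu*.
The final consonant of *af* is /f/, which is voiceless, so the suffix is -ili, giving *afili*.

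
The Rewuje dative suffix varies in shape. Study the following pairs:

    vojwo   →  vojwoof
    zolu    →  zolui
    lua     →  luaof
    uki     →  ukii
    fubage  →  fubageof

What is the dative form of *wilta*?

The alternation tracks the last vowel of the stem — -i when the last vowel of the stem is a high vowel (*zolu*, *uki*); -of when the last vowel of the stem is a non-high vowel (*vojwo*, *lua*, *fubage*).
*wilta*: last vowel = /a/, a non-high vowel → -of → *wiltaof*.

wiltaof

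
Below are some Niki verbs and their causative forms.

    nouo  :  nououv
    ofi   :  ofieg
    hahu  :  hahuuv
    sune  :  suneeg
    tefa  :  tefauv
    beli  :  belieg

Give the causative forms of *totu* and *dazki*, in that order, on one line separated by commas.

totuuv, dazkieg

The pattern is front/back vowel harmony: -eg when the last vowel of the stem is a front vowel (*ofi*, *sune*, *beli*); -uv when the last vowel of the stem is a back vowel (*nouo*, *hahu*, *tefa*).
The last vowel of *totu* is /u/, which is a back vowel, so the suffix is -uv, giving *totuuv*.
The last vowel of *dazki* is /i/, which is a front vowel, so the suffix is -eg, giving *dazkieg*.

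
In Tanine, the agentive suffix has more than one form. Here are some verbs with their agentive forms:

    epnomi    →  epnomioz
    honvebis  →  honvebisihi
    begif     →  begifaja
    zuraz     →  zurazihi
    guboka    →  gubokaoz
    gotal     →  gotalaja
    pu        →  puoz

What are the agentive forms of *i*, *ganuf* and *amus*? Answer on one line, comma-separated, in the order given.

ioz, ganufaja, amusihi

Looking at the final sound of each stem: -ihi when the stem ends in a sibilant (*honvebis*, *zuraz*); -aja when the stem ends in a non-sibilant consonant (*begif*, *gotal*); -oz when the stem ends in a vowel (*epnomi*, *guboka*, *pu*).
The final sound of *i* is /i/, which is a vowel, so the suffix is -oz, giving *ioz*.
*ganuf* — final sound /f/ (a non-sibilant consonant) → -aja → *ganufaja*.
The final sound of *amus* is /s/, which is a sibilant, so the suffix is -ihi, giving *amusihi*.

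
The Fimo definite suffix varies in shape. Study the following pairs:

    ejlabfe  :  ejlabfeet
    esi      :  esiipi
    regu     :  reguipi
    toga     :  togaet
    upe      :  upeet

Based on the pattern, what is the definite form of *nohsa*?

Looking at the last vowel of each stem: -ipi when the last vowel of the stem is a high vowel (*esi*, *regu*); -et when the last vowel of the stem is a non-high vowel (*ejlabfe*, *toga*, *upe*).
*nohsa*: last vowel = /a/, a non-high vowel → -et → *nohsaet*.

nohsaet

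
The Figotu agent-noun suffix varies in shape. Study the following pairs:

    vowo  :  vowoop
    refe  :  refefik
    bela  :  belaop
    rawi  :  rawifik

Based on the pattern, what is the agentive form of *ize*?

izefik

Looking at the last vowel of each stem: -fik when the last vowel of the stem is a front vowel (*refe*, *rawi*); -op when the last vowel of the stem is a back vowel (*vowo*, *bela*).
*ize*: last vowel = /e/, a front vowel → -fik → *izefik*.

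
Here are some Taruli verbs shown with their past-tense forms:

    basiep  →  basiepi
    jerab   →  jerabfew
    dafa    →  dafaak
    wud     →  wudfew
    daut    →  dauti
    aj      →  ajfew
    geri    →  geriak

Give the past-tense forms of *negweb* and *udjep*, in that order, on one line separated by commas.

The pattern is voicing of the final sound: -i when the stem ends in a voiceless consonant (*basiep*, *daut*); -few when the stem ends in a voiced consonant (*jerab*, *wud*, *aj*); -ak when the stem ends in a vowel (*dafa*, *geri*).
*negweb* — final sound /b/ (a voiced consonant) → -few → *negwebfew*.
Since the final sound of *udjep* is /p/ (a voiceless consonant), it takes -i, giving *udjepi*.

negwebfew, udjepi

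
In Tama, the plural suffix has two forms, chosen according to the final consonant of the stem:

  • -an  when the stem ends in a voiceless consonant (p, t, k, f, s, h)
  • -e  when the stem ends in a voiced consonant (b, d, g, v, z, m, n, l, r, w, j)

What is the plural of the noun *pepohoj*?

pepohoje

The final consonant of *pepohoj* is /j/, which is voiced, so the suffix is -e, giving *pepohoje*.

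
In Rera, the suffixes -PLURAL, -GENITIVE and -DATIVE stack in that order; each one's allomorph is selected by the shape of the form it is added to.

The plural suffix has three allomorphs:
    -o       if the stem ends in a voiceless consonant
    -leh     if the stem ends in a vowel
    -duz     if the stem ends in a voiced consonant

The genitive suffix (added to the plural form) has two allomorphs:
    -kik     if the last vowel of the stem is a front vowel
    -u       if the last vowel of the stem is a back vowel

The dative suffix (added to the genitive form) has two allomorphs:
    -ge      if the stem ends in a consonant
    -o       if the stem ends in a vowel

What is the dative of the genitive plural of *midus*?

midusouo

The final sound of *midus* is /s/, which is a voiceless consonant, so the plural suffix is -o, giving *miduso*.
Since the last vowel of the plural form *miduso* is /o/ (a back vowel), it takes -u, giving *midusou*.
The genitive form *midusou*: final sound = /u/, a vowel → -o → *midusouo*.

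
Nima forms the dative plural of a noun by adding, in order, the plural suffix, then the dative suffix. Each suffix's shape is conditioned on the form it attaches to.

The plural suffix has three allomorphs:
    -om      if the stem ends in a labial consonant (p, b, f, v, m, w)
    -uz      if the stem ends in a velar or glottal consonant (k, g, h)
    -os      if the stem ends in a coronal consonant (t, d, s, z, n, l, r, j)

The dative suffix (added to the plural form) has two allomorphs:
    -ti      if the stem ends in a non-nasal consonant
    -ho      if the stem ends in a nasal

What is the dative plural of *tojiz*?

Since the final consonant of *tojiz* is /z/ (coronal), it takes -os, giving *tojizos*.
The final consonant of the plural form *tojizos* is /s/, which is non-nasal, so the dative suffix is -ti, giving *tojizosti*.

tojizosti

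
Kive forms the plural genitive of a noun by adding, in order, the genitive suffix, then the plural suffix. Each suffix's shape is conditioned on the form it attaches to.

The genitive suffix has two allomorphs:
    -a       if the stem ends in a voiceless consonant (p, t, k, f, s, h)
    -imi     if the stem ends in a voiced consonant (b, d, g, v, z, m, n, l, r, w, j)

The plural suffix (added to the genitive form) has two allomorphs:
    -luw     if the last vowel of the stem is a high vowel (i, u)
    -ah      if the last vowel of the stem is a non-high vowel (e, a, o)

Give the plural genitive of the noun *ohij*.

ohijimiluw

*ohij*: final consonant = /j/, voiced → -imi → *ohijimi*.
The genitive form *ohijimi* — last vowel /i/ (a high vowel) → -luw → *ohijimiluw*.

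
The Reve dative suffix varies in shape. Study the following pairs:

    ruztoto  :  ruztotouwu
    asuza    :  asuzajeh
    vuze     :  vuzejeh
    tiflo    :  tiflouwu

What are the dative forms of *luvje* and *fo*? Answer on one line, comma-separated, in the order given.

luvjejeh, fouwu

The alternation tracks the last vowel of the stem — -uwu when the last vowel of the stem is a rounded vowel (*ruztoto*, *tiflo*); -jeh when the last vowel of the stem is an unrounded vowel (*asuza*, *vuze*).
Since the last vowel of *luvje* is /e/ (an unrounded vowel), it takes -jeh, giving *luvjejeh*.
The last vowel of *fo* is /o/, which is a rounded vowel, so the suffix is -uwu, giving *fouwu*.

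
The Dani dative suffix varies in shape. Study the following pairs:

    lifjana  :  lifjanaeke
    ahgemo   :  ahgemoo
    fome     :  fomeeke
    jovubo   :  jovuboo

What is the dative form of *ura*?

The suffix is conditioned by the last vowel: -o when the last vowel of the stem is a rounded vowel (*ahgemo*, *jovubo*); -eke when the last vowel of the stem is an unrounded vowel (*lifjana*, *fome*).
The last vowel of *ura* is /a/, which is an unrounded vowel, so the suffix is -eke, giving *uraeke*.

uraeke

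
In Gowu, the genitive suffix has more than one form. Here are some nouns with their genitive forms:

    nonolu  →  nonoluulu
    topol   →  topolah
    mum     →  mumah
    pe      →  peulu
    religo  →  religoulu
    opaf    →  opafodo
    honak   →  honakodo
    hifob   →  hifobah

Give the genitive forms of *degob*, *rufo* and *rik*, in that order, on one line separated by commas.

degobah, rufoulu, rikodo

Looking at the final sound of each stem: -odo when the stem ends in a voiceless consonant (*opaf*, *honak*); -ah when the stem ends in a voiced consonant (*topol*, *mum*, *hifob*); -ulu when the stem ends in a vowel (*nonolu*, *pe*, *religo*).
The final sound of *degob* is /b/, which is a voiced consonant, so the suffix is -ah, giving *degobah*.
Since the final sound of *rufo* is /o/ (a vowel), it takes -ulu, giving *rufoulu*.
The final sound of *rik* is /k/, which is a voiceless consonant, so the suffix is -odo, giving *rikodo*.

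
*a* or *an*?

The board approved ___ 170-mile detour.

a

The indefinite article is chosen by the initial *sound* of the following word, not its spelling.
The number *170* is spoken "one hundred …", beginning with /wʌn/ — a consonant sound.
So the article is *a*: The board approved a 170-mile detour.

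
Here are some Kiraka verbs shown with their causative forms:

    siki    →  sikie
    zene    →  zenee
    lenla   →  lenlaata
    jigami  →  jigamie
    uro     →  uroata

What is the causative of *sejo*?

sejoata

The alternation tracks the last vowel of the stem — -e when the last vowel of the stem is a front vowel (*siki*, *zene*, *jigami*); -ata when the last vowel of the stem is a back vowel (*lenla*, *uro*).
The last vowel of *sejo* is /o/, which is a back vowel, so the suffix is -ata, giving *sejoata*.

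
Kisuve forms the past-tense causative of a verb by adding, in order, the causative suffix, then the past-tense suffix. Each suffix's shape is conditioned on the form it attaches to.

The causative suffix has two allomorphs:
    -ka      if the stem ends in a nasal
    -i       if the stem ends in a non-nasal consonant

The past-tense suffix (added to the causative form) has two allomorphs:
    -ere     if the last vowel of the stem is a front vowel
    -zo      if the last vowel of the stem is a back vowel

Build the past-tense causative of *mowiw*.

The final consonant of *mowiw* is /w/, which is non-nasal, so the causative suffix is -i, giving *mowiwi*.
The causative form *mowiwi* — last vowel /i/ (a front vowel) → -ere → *mowiwiere*.

mowiwiere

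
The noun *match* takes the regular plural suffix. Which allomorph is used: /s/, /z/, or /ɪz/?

The stem *match* ends in a sibilant (/s, z, ʃ, ʒ, tʃ, dʒ/).
The plural suffix surfaces as /ɪz/ after sibilants, /s/ after other voiceless consonants, and /z/ after other voiced sounds.
So the plural -s on *match* is pronounced /ɪz/.

/ɪz/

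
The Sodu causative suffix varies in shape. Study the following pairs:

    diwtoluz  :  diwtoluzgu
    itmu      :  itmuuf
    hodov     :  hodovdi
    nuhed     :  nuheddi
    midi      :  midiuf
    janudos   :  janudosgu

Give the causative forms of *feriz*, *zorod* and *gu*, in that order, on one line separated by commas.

The suffix is conditioned by the final sound: -gu when the stem ends in a sibilant (*diwtoluz*, *janudos*); -di when the stem ends in a non-sibilant consonant (*hodov*, *nuhed*); -uf when the stem ends in a vowel (*itmu*, *midi*).
*feriz* — final sound /z/ (a sibilant) → -gu → *ferizgu*.
Since the final sound of *zorod* is /d/ (a non-sibilant consonant), it takes -di, giving *zoroddi*.
*gu*: final sound = /u/, a vowel → -uf → *guuf*.

ferizgu, zoroddi, guuf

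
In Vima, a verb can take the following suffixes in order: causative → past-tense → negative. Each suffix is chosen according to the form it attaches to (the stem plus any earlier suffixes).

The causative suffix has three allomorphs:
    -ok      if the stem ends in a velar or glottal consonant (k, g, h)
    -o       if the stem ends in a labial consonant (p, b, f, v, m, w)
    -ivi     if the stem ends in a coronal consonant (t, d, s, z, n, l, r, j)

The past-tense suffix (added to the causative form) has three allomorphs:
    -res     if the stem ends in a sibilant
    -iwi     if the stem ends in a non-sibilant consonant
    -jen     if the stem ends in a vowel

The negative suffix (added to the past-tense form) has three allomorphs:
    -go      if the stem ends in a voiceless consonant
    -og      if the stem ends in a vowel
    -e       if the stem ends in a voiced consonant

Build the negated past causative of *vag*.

Since the final consonant of *vag* is /g/ (velar/glottal), it takes -ok, giving *vagok*.
The final sound of the causative form *vagok* is /k/, which is a non-sibilant consonant, so the past-tense suffix is -iwi, giving *vagokiwi*.
The past-tense form *vagokiwi*: final sound = /i/, a vowel → -og → *vagokiwiog*.

vagokiwiog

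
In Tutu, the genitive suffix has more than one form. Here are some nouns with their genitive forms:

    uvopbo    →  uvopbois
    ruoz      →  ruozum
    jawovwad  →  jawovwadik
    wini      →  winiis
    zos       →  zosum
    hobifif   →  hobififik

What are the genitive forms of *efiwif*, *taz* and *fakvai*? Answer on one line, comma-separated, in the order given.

The suffix is conditioned by the final sound: -um when the stem ends in a sibilant (*ruoz*, *zos*); -ik when the stem ends in a non-sibilant consonant (*jawovwad*, *hobifif*); -is when the stem ends in a vowel (*uvopbo*, *wini*).
Since the final sound of *efiwif* is /f/ (a non-sibilant consonant), it takes -ik, giving *efiwifik*.
Since the final sound of *taz* is /z/ (a sibilant), it takes -um, giving *tazum*.
Since the final sound of *fakvai* is /i/ (a vowel), it takes -is, giving *fakvaiis*.

efiwifik, tazum, fakvaiis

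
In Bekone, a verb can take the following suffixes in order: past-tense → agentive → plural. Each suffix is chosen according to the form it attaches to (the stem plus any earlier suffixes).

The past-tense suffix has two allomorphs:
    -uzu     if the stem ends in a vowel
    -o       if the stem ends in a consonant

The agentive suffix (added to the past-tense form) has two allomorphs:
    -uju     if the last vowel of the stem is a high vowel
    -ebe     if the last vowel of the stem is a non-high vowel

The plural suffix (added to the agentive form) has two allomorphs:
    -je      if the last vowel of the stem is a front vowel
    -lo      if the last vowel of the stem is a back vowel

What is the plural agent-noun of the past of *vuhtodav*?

The final sound of *vuhtodav* is /v/, which is a consonant, so the past-tense suffix is -o, giving *vuhtodavo*.
The past-tense form *vuhtodavo* — last vowel /o/ (a non-high vowel) → -ebe → *vuhtodavoebe*.
Since the last vowel of the agentive form *vuhtodavoebe* is /e/ (a front vowel), it takes -je, giving *vuhtodavoebeje*.

vuhtodavoebeje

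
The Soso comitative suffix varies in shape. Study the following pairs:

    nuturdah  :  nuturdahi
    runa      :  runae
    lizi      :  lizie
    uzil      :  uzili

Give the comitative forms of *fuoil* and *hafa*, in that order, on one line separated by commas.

The pattern is consonant vs. vowel: -i when the stem ends in a consonant (*nuturdah*, *uzil*); -e when the stem ends in a vowel (*runa*, *lizi*).
Since the final sound of *fuoil* is /l/ (a consonant), it takes -i, giving *fuoili*.
*hafa* — final sound /a/ (a vowel) → -e → *hafae*.

fuoili, hafae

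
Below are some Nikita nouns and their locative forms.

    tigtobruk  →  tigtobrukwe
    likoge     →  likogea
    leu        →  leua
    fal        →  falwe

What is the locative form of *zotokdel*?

The suffix is conditioned by the final sound: -we when the stem ends in a consonant (*tigtobruk*, *fal*); -a when the stem ends in a vowel (*likoge*, *leu*).
*zotokdel* — final sound /l/ (a consonant) → -we → *zotokdelwe*.

zotokdelwe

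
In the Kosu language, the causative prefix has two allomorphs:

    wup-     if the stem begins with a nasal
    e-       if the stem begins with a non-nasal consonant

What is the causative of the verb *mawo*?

*mawo*: first consonant = /m/, a nasal → wup- → *wupmawo*.

wupmawo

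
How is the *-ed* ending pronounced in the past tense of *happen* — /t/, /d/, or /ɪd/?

The stem *happen* ends in a voiced sound other than /d/.
The -ed suffix is realized as /ɪd/ after /t, d/; as /t/ after other voiceless consonants; and as /d/ after other voiced sounds.
So -ed on *happen* is pronounced /d/.

/d/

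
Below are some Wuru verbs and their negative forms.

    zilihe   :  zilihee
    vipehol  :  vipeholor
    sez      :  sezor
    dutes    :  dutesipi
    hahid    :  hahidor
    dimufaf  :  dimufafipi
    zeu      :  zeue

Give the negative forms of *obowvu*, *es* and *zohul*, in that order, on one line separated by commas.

obowvue, esipi, zohulor

The suffix is conditioned by the final sound: -ipi when the stem ends in a voiceless consonant (*dutes*, *dimufaf*); -or when the stem ends in a voiced consonant (*vipehol*, *sez*, *hahid*); -e when the stem ends in a vowel (*zilihe*, *zeu*).
The final sound of *obowvu* is /u/, which is a vowel, so the suffix is -e, giving *obowvue*.
Since the final sound of *es* is /s/ (a voiceless consonant), it takes -ipi, giving *esipi*.
Since the final sound of *zohul* is /l/ (a voiced consonant), it takes -or, giving *zohulor*.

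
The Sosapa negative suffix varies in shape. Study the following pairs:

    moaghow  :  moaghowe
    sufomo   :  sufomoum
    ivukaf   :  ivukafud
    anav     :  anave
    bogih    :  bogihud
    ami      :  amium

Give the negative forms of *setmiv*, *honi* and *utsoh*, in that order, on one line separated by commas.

The alternation tracks the final sound of the stem — -ud when the stem ends in a voiceless consonant (*ivukaf*, *bogih*); -e when the stem ends in a voiced consonant (*moaghow*, *anav*); -um when the stem ends in a vowel (*sufomo*, *ami*).
Since the final sound of *setmiv* is /v/ (a voiced consonant), it takes -e, giving *setmive*.
Since the final sound of *honi* is /i/ (a vowel), it takes -um, giving *honium*.
*utsoh* — final sound /h/ (a voiceless consonant) → -ud → *utsohud*.

setmive, honium, utsohud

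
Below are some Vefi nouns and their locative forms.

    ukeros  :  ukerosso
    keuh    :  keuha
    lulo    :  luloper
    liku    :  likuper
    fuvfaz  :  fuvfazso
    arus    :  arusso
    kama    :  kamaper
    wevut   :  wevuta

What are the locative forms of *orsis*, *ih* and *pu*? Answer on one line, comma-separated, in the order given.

orsisso, iha, puper

The pattern is sibilance of the final sound: -so when the stem ends in a sibilant (*ukeros*, *fuvfaz*, *arus*); -a when the stem ends in a non-sibilant consonant (*keuh*, *wevut*); -per when the stem ends in a vowel (*lulo*, *liku*, *kama*).
*orsis* — final sound /s/ (a sibilant) → -so → *orsisso*.
Since the final sound of *ih* is /h/ (a non-sibilant consonant), it takes -a, giving *iha*.
The final sound of *pu* is /u/, which is a vowel, so the suffix is -per, giving *puper*.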